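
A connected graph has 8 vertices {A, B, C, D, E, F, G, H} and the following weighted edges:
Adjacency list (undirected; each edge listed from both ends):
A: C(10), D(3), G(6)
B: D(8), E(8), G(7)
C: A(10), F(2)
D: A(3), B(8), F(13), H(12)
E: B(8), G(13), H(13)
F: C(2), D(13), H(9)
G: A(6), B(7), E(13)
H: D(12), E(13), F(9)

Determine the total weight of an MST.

45

Grow the tree from D using Prim:
Step 1: cheapest edge leaving the tree is A–D (3); add A.
Step 2: cheapest edge leaving the tree is A–G (6); add G.
Step 3: cheapest edge leaving the tree is B–G (7); add B.
Step 4: cheapest edge leaving the tree is B–E (8); add E.
Step 5: cheapest edge leaving the tree is A–C (10); add C.
Step 6: cheapest edge leaving the tree is C–F (2); add F.
Step 7: cheapest edge leaving the tree is F–H (9); add H.
MST edges: A–D, A–G, B–G, B–E, A–C, C–F, F–H; total weight 3+6+7+8+10+2+9 = 45.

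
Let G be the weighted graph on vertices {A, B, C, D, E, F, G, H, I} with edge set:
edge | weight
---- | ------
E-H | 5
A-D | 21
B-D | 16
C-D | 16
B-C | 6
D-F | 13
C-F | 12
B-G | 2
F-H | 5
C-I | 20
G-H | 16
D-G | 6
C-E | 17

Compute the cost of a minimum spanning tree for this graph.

77

Sort edges by weight, then run Kruskal:
B-G (2): add — endpoints in different components.
E-H (5): add — endpoints in different components.
F-H (5): add — endpoints in different components.
B-C (6): add — endpoints in different components.
D-G (6): add — endpoints in different components.
C-F (12): add — endpoints in different components.
D-F (13): skip — D and F already connected.
B-D (16): skip — B and D already connected.
C-D (16): skip — C and D already connected.
G-H (16): skip — G and H already connected.
C-E (17): skip — C and E already connected.
C-I (20): add — endpoints in different components.
A-D (21): add — endpoints in different components.
MST edges: B-G, E-H, F-H, B-C, D-G, C-F, C-I, A-D; total weight 2+5+5+6+6+12+20+21 = 77.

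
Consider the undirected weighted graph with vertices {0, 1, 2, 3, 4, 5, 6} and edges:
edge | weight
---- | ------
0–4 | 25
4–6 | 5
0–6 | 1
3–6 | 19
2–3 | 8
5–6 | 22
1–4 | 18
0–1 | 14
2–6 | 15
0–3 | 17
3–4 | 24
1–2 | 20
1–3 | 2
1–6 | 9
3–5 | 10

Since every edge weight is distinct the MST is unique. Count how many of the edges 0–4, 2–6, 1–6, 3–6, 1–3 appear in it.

2

Sort edges by weight, then run Kruskal:
0–6 (1): add — endpoints in different components.
1–3 (2): add — endpoints in different components.
4–6 (5): add — endpoints in different components.
2–3 (8): add — endpoints in different components.
1–6 (9): add — endpoints in different components.
3–5 (10): add — endpoints in different components.
MST edge set: {0–6, 1–3, 4–6, 2–3, 1–6, 3–5}.
Of the listed edges, {1–6, 1–3} are in the MST → 2.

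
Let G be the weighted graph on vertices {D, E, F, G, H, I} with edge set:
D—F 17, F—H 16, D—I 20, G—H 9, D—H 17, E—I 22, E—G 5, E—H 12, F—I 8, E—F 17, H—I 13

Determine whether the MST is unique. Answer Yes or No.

No

Sort edges by weight, then run Kruskal:
E—G (5): add — endpoints in different components.
F—I (8): add — endpoints in different components.
G—H (9): add — endpoints in different components.
E—H (12): skip — E and H already connected.
H—I (13): add — endpoints in different components.
F—H (16): skip — F and H already connected.
D—F (17): add — endpoints in different components.
Non-tree edge D—H has weight 17, equal to the heaviest edge on its tree cycle — swapping gives another MST of the same weight. Not unique.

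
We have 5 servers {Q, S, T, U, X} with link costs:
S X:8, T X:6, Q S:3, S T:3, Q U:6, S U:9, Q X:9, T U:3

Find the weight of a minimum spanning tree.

Kruskal's algorithm — process edges by increasing weight (ties by edge label):
Q S (3): add. Components now {T} {U} {X} {Q,S}
S T (3): add. Components now {Q,S,T} {U} {X}
T U (3): add. Components now {Q,S,T,U} {X}
Q U (6): skip — U and Q already connected.
T X (6): add. Components now {Q,S,T,U,X}
MST edges: Q S, S T, T U, T X; total weight 3+3+3+6 = 15.

15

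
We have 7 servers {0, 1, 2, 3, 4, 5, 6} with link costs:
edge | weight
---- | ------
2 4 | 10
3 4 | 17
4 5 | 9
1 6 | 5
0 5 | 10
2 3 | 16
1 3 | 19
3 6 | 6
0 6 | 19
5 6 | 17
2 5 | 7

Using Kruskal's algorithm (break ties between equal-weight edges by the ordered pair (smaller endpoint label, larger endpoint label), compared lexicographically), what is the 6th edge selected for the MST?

2-3

Kruskal's algorithm — process edges by increasing weight (ties by edge label):
1 6 (5): add. Components now {0} {1,6} {2} {3} {4} {5}
3 6 (6): add. Components now {0} {1,3,6} {2} {4} {5}
2 5 (7): add. Components now {0} {1,3,6} {2,5} {4}
4 5 (9): add. Components now {0} {1,3,6} {2,4,5}
0 5 (10): add. Components now {0,2,4,5} {1,3,6}
2 4 (10): skip — 2 and 4 already connected.
2 3 (16): add. Components now {0,1,2,3,4,5,6}
The 6th edge added is 2 3.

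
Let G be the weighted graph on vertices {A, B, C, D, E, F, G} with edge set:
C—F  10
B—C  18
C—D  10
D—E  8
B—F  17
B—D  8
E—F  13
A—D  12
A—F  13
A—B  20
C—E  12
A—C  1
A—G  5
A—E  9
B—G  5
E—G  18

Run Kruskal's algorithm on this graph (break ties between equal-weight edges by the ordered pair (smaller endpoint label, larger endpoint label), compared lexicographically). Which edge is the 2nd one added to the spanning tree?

Sort edges by weight, then run Kruskal:
A—C (1): add. Components now {A,C} {B} {D} {E} {F} {G}
A—G (5): add. Components now {A,C,G} {B} {D} {E} {F}
B—G (5): add. Components now {A,B,C,G} {D} {E} {F}
B—D (8): add. Components now {A,B,C,D,G} {E} {F}
D—E (8): add. Components now {A,B,C,D,E,G} {F}
A—E (9): skip — A and E already connected.
C—D (10): skip — C and D already connected.
C—F (10): add. Components now {A,B,C,D,E,F,G}
The 2nd edge added is A—G.

A-G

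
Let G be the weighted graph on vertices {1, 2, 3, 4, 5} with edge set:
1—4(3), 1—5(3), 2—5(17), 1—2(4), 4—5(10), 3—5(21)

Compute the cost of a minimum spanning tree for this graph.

31

Kruskal: consider edges lightest-first.
1—4 (3): add — endpoints in different components.
1—5 (3): add — endpoints in different components.
1—2 (4): add — endpoints in different components.
4—5 (10): skip — 4 and 5 already connected.
2—5 (17): skip — 2 and 5 already connected.
3—5 (21): add — endpoints in different components.
MST edges: 1—4, 1—5, 1—2, 3—5; total weight 3+3+4+21 = 31.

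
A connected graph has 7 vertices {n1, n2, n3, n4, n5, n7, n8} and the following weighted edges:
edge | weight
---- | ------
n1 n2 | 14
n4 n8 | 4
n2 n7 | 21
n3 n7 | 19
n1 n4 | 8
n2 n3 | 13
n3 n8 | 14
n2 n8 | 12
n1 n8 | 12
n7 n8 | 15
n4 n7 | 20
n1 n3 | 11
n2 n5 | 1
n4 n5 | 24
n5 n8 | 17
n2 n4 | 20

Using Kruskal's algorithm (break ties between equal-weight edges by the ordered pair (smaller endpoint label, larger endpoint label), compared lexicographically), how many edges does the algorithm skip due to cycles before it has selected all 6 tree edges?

Sort edges by weight, then run Kruskal:
n2 n5 (1): add. Components now {n1} {n7} {n4} {n2,n5} {n8} {n3}
n4 n8 (4): add. Components now {n1} {n7} {n4,n8} {n2,n5} {n3}
n1 n4 (8): add. Components now {n1,n4,n8} {n7} {n2,n5} {n3}
n1 n3 (11): add. Components now {n1,n3,n4,n8} {n7} {n2,n5}
n1 n8 (12): skip — n1 and n8 already connected.
n2 n8 (12): add. Components now {n1,n2,n3,n4,n5,n8} {n7}
n2 n3 (13): skip — n3 and n2 already connected.
n1 n2 (14): skip — n1 and n2 already connected.
n3 n8 (14): skip — n8 and n3 already connected.
n7 n8 (15): add. Components now {n1,n2,n3,n4,n5,n7,n8}
Edges rejected before the tree was complete: 4.

4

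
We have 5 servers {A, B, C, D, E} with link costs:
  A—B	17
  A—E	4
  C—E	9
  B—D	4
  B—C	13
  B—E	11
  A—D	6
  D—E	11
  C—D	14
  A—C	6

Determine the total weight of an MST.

20

Prim, starting at B.
Step 1: frontier [B—D 4, B—E 11, B—C 13, A—B 17] → take B—D (4); add D.
Step 2: frontier [B—E 11, B—C 13, A—B 17, A—D 6, D—E 11, C—D 14] → take A—D (6); add A.
Step 3: frontier [A—E 4, A—C 6, B—E 11, B—C 13, D—E 11, C—D 14] → take A—E (4); add E.
Step 4: frontier [A—C 6, B—C 13, C—D 14, C—E 9] → take A—C (6); add C.
MST edges: B—D, A—D, A—E, A—C; total weight 4+6+4+6 = 20.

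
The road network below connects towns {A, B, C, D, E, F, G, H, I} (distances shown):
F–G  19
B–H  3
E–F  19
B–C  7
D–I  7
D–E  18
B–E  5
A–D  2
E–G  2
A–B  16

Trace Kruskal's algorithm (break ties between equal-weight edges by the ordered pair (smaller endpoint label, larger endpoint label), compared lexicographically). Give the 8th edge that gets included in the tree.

Kruskal's algorithm — process edges by increasing weight (ties by edge label):
A–D (2): add — endpoints in different components.
E–G (2): add — endpoints in different components.
B–H (3): add — endpoints in different components.
B–E (5): add — endpoints in different components.
B–C (7): add — endpoints in different components.
D–I (7): add — endpoints in different components.
A–B (16): add — endpoints in different components.
D–E (18): skip — D and E already connected.
E–F (19): add — endpoints in different components.
The 8th edge added is E–F.

E-F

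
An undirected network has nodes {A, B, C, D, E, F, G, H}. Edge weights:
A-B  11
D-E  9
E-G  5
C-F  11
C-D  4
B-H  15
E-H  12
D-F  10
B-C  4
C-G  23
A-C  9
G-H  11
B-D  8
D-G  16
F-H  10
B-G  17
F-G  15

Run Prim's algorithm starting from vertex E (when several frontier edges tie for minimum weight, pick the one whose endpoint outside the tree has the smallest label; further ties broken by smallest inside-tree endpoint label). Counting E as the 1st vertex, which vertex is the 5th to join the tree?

B

Prim's algorithm from E:
Step 1: cheapest edge leaving the tree is E-G (5); add G.
Step 2: cheapest edge leaving the tree is D-E (9); add D.
Step 3: cheapest edge leaving the tree is C-D (4); add C.
Step 4: cheapest edge leaving the tree is B-C (4); add B.
Step 5: cheapest edge leaving the tree is A-C (9); add A.
Step 6: cheapest edge leaving the tree is D-F (10); add F.
Step 7: cheapest edge leaving the tree is F-H (10); add H.
Vertex order: E, G, D, C, B, A, F, H. The 5th vertex is B.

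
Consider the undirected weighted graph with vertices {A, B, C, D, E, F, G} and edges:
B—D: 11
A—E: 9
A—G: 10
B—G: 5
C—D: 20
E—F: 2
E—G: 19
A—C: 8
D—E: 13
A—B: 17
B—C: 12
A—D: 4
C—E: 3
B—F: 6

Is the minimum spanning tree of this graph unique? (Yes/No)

Yes

Sort edges by weight, then run Kruskal:
E—F (2): add — endpoints in different components.
C—E (3): add — endpoints in different components.
A—D (4): add — endpoints in different components.
B—G (5): add — endpoints in different components.
B—F (6): add — endpoints in different components.
A—C (8): add — endpoints in different components.
Every non-tree edge has weight strictly greater than the heaviest edge on the tree path between its endpoints, so the MST is unique.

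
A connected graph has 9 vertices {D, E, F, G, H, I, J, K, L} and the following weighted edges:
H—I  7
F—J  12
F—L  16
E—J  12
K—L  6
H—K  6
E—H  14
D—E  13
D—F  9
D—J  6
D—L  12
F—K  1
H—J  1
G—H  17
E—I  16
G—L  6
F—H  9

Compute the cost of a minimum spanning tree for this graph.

Prim's algorithm from I:
Step 1: cheapest edge leaving the tree is H—I (7); add H.
Step 2: cheapest edge leaving the tree is H—J (1); add J.
Step 3: cheapest edge leaving the tree is D—J (6); add D.
Step 4: cheapest edge leaving the tree is H—K (6); add K.
Step 5: cheapest edge leaving the tree is F—K (1); add F.
Step 6: cheapest edge leaving the tree is K—L (6); add L.
Step 7: cheapest edge leaving the tree is G—L (6); add G.
Step 8: cheapest edge leaving the tree is E—J (12); add E.
MST edges: H—I, H—J, D—J, H—K, F—K, K—L, G—L, E—J; total weight 7+1+6+6+1+6+6+12 = 45.

45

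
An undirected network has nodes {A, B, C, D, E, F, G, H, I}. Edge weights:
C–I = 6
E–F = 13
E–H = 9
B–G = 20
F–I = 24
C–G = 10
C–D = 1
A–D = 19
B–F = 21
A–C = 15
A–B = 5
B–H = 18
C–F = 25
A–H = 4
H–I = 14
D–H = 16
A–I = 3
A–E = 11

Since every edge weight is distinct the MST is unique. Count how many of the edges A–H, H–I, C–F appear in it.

Kruskal: consider edges lightest-first.
C–D (1): add — endpoints in different components.
A–I (3): add — endpoints in different components.
A–H (4): add — endpoints in different components.
A–B (5): add — endpoints in different components.
C–I (6): add — endpoints in different components.
E–H (9): add — endpoints in different components.
C–G (10): add — endpoints in different components.
A–E (11): skip — A and E already connected.
E–F (13): add — endpoints in different components.
MST edge set: {C–D, A–I, A–H, A–B, C–I, E–H, C–G, E–F}.
Of the listed edges, {A–H} are in the MST → 1.

1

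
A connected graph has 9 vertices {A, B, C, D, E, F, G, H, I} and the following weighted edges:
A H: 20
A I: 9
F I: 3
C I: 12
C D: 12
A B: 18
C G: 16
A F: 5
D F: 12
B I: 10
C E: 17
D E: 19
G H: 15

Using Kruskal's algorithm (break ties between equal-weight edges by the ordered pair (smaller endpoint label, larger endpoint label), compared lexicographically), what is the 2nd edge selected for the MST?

A-F

Kruskal: consider edges lightest-first.
F I (3): add — endpoints in different components.
A F (5): add — endpoints in different components.
A I (9): skip — A and I already connected.
B I (10): add — endpoints in different components.
C D (12): add — endpoints in different components.
C I (12): add — endpoints in different components.
D F (12): skip — D and F already connected.
G H (15): add — endpoints in different components.
C G (16): add — endpoints in different components.
C E (17): add — endpoints in different components.
The 2nd edge added is A F.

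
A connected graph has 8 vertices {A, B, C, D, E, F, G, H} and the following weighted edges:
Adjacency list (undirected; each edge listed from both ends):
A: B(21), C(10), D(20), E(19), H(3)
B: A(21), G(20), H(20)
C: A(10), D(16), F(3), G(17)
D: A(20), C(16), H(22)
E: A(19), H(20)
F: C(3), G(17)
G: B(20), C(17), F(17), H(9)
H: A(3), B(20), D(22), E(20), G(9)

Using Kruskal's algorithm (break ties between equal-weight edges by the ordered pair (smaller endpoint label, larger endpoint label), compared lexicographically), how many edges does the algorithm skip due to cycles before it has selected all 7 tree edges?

Sort edges by weight, then run Kruskal:
A—H (3): add — endpoints in different components.
C—F (3): add — endpoints in different components.
G—H (9): add — endpoints in different components.
A—C (10): add — endpoints in different components.
C—D (16): add — endpoints in different components.
C—G (17): skip — C and G already connected.
F—G (17): skip — F and G already connected.
A—E (19): add — endpoints in different components.
A—D (20): skip — A and D already connected.
B—G (20): add — endpoints in different components.
Edges rejected before the tree was complete: 3.

3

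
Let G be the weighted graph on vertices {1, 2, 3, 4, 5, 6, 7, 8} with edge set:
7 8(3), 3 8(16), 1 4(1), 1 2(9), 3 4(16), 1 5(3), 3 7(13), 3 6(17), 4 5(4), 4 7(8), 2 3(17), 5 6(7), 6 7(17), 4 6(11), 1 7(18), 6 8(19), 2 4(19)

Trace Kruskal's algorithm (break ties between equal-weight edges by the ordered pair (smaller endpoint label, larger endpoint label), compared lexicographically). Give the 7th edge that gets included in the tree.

Kruskal: consider edges lightest-first.
1 4 (1): add — endpoints in different components.
1 5 (3): add — endpoints in different components.
7 8 (3): add — endpoints in different components.
4 5 (4): skip — 4 and 5 already connected.
5 6 (7): add — endpoints in different components.
4 7 (8): add — endpoints in different components.
1 2 (9): add — endpoints in different components.
4 6 (11): skip — 4 and 6 already connected.
3 7 (13): add — endpoints in different components.
The 7th edge added is 3 7.

3-7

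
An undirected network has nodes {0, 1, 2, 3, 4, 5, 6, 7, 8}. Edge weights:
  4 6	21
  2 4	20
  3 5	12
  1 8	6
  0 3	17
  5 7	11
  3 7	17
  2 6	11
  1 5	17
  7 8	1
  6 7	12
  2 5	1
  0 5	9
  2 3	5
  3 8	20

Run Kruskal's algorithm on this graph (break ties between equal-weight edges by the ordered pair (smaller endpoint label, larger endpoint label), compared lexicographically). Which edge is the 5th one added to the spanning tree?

0-5

Kruskal's algorithm — process edges by increasing weight (ties by edge label):
2 5 (1): add — endpoints in different components.
7 8 (1): add — endpoints in different components.
2 3 (5): add — endpoints in different components.
1 8 (6): add — endpoints in different components.
0 5 (9): add — endpoints in different components.
2 6 (11): add — endpoints in different components.
5 7 (11): add — endpoints in different components.
3 5 (12): skip — 3 and 5 already connected.
6 7 (12): skip — 6 and 7 already connected.
0 3 (17): skip — 0 and 3 already connected.
1 5 (17): skip — 1 and 5 already connected.
3 7 (17): skip — 3 and 7 already connected.
2 4 (20): add — endpoints in different components.
The 5th edge added is 0 5.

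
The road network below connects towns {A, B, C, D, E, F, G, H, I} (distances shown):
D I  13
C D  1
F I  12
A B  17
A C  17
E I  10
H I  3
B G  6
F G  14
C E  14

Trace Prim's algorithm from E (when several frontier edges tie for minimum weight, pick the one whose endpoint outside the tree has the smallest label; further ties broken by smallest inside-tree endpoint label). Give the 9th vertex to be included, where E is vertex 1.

Prim's algorithm from E:
Step 1: frontier [E I 10, C E 14] → take E I (10); add I.
Step 2: frontier [C E 14, H I 3, F I 12, D I 13] → take H I (3); add H.
Step 3: frontier [C E 14, F I 12, D I 13] → take F I (12); add F.
Step 4: frontier [C E 14, F G 14, D I 13] → take D I (13); add D.
Step 5: frontier [C D 1, C E 14, F G 14] → take C D (1); add C.
Step 6: frontier [A C 17, F G 14] → take F G (14); add G.
Step 7: frontier [A C 17, B G 6] → take B G (6); add B.
Step 8: frontier [A B 17, A C 17] → take A B (17); add A.
Vertex order: E, I, H, F, D, C, G, B, A. The 9th vertex is A.

A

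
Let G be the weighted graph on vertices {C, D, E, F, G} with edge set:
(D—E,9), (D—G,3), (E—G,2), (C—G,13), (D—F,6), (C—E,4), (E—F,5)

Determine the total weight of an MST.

14

Grow the tree from E using Prim:
Step 1: cheapest edge leaving the tree is E—G (2); add G.
Step 2: cheapest edge leaving the tree is D—G (3); add D.
Step 3: cheapest edge leaving the tree is C—E (4); add C.
Step 4: cheapest edge leaving the tree is E—F (5); add F.
MST edges: E—G, D—G, C—E, E—F; total weight 2+3+4+5 = 14.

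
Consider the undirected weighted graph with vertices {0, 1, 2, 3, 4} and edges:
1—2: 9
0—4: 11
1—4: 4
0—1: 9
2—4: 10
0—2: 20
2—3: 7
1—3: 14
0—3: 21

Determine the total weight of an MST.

29

Sort edges by weight, then run Kruskal:
1—4 (4): add — endpoints in different components.
2—3 (7): add — endpoints in different components.
0—1 (9): add — endpoints in different components.
1—2 (9): add — endpoints in different components.
MST edges: 1—4, 2—3, 0—1, 1—2; total weight 4+7+9+9 = 29.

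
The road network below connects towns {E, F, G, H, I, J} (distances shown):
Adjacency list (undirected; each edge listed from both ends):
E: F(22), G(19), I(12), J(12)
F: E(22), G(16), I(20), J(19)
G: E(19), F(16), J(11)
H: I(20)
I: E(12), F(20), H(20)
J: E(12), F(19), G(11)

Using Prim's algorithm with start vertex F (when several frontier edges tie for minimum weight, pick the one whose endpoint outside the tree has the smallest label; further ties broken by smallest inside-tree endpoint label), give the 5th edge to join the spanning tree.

Prim's algorithm from F:
Step 1: frontier [F-G 16, F-J 19, F-I 20, E-F 22] → take F-G (16); add G.
Step 2: frontier [F-J 19, F-I 20, E-F 22, G-J 11, E-G 19] → take G-J (11); add J.
Step 3: frontier [F-I 20, E-F 22, E-G 19, E-J 12] → take E-J (12); add E.
Step 4: frontier [E-I 12, F-I 20] → take E-I (12); add I.
Step 5: frontier [H-I 20] → take H-I (20); add H.
The 5th edge added is H-I.

H-I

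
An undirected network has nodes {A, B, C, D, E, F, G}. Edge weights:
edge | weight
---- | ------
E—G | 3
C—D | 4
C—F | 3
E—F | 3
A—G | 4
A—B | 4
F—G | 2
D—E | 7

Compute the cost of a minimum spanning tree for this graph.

Prim, starting at G.
Step 1: cheapest edge leaving the tree is F—G (2); add F.
Step 2: cheapest edge leaving the tree is C—F (3); add C.
Step 3: cheapest edge leaving the tree is E—F (3); add E.
Step 4: cheapest edge leaving the tree is A—G (4); add A.
Step 5: cheapest edge leaving the tree is A—B (4); add B.
Step 6: cheapest edge leaving the tree is C—D (4); add D.
MST edges: F—G, C—F, E—F, A—G, A—B, C—D; total weight 2+3+3+4+4+4 = 20.

20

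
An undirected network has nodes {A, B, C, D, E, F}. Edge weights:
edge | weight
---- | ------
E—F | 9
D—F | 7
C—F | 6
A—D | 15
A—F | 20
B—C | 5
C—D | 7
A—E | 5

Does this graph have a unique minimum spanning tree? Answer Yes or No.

No

Kruskal's algorithm — process edges by increasing weight (ties by edge label):
A—E (5): add. Components now {A,E} {B} {C} {D} {F}
B—C (5): add. Components now {A,E} {B,C} {D} {F}
C—F (6): add. Components now {A,E} {B,C,F} {D}
C—D (7): add. Components now {A,E} {B,C,D,F}
D—F (7): skip — D and F already connected.
E—F (9): add. Components now {A,B,C,D,E,F}
Non-tree edge D—F has weight 7, equal to the heaviest edge on its tree cycle — swapping gives another MST of the same weight. Not unique.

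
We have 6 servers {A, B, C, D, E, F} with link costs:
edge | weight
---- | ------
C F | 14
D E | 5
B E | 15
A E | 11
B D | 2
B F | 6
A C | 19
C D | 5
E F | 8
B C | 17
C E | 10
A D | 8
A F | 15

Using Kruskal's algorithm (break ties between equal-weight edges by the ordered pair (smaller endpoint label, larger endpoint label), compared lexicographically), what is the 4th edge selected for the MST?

Kruskal: consider edges lightest-first.
B D (2): add — endpoints in different components.
C D (5): add — endpoints in different components.
D E (5): add — endpoints in different components.
B F (6): add — endpoints in different components.
A D (8): add — endpoints in different components.
The 4th edge added is B F.

B-F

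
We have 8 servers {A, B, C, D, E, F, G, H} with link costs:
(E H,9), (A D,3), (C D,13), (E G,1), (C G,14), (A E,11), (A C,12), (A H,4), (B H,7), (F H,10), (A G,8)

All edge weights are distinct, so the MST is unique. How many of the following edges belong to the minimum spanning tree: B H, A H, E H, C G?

Kruskal's algorithm — process edges by increasing weight (ties by edge label):
E G (1): add — endpoints in different components.
A D (3): add — endpoints in different components.
A H (4): add — endpoints in different components.
B H (7): add — endpoints in different components.
A G (8): add — endpoints in different components.
E H (9): skip — E and H already connected.
F H (10): add — endpoints in different components.
A E (11): skip — A and E already connected.
A C (12): add — endpoints in different components.
MST edge set: {E G, A D, A H, B H, A G, F H, A C}.
Of the listed edges, {B H, A H} are in the MST → 2.

2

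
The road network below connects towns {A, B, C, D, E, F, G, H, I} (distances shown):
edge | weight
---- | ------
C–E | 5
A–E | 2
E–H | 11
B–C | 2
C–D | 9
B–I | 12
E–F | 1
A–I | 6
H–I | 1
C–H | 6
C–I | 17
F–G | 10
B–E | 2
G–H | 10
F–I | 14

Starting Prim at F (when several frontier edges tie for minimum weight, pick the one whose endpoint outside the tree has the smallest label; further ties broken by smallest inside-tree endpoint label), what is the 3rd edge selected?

B-E

Grow the tree from F using Prim:
Step 1: cheapest edge leaving the tree is E–F (1); add E.
Step 2: cheapest edge leaving the tree is A–E (2); add A.
Step 3: cheapest edge leaving the tree is B–E (2); add B.
Step 4: cheapest edge leaving the tree is B–C (2); add C.
Step 5: cheapest edge leaving the tree is C–H (6); add H.
Step 6: cheapest edge leaving the tree is H–I (1); add I.
Step 7: cheapest edge leaving the tree is C–D (9); add D.
Step 8: cheapest edge leaving the tree is F–G (10); add G.
The 3rd edge added is B–E.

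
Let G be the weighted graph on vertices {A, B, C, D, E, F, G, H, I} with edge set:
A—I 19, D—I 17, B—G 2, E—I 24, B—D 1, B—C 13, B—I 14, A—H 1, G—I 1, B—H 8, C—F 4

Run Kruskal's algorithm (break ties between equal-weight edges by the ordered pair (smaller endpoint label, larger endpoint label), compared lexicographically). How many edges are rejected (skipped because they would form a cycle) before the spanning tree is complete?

3

Kruskal's algorithm — process edges by increasing weight (ties by edge label):
A—H (1): add — endpoints in different components.
B—D (1): add — endpoints in different components.
G—I (1): add — endpoints in different components.
B—G (2): add — endpoints in different components.
C—F (4): add — endpoints in different components.
B—H (8): add — endpoints in different components.
B—C (13): add — endpoints in different components.
B—I (14): skip — B and I already connected.
D—I (17): skip — D and I already connected.
A—I (19): skip — A and I already connected.
E—I (24): add — endpoints in different components.
Edges rejected before the tree was complete: 3.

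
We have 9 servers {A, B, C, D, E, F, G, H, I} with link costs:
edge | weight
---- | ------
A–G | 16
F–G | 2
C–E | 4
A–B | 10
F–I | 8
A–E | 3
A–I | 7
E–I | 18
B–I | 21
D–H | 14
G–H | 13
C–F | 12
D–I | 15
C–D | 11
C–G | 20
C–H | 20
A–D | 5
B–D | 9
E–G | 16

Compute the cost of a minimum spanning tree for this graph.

Kruskal: consider edges lightest-first.
F–G (2): add — endpoints in different components.
A–E (3): add — endpoints in different components.
C–E (4): add — endpoints in different components.
A–D (5): add — endpoints in different components.
A–I (7): add — endpoints in different components.
F–I (8): add — endpoints in different components.
B–D (9): add — endpoints in different components.
A–B (10): skip — A and B already connected.
C–D (11): skip — C and D already connected.
C–F (12): skip — C and F already connected.
G–H (13): add — endpoints in different components.
MST edges: F–G, A–E, C–E, A–D, A–I, F–I, B–D, G–H; total weight 2+3+4+5+7+8+9+13 = 51.

51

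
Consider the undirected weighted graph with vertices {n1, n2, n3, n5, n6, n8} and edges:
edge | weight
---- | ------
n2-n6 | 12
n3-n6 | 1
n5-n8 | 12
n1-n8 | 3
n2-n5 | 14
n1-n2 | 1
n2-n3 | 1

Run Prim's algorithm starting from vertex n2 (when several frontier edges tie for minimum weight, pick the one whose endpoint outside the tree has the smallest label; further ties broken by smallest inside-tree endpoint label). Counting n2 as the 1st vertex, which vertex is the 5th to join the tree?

Grow the tree from n2 using Prim:
Step 1: frontier [n1-n2 1, n2-n3 1, n2-n6 12, n2-n5 14] → take n1-n2 (1); add n1.
Step 2: frontier [n1-n8 3, n2-n3 1, n2-n6 12, n2-n5 14] → take n2-n3 (1); add n3.
Step 3: frontier [n1-n8 3, n2-n6 12, n2-n5 14, n3-n6 1] → take n3-n6 (1); add n6.
Step 4: frontier [n1-n8 3, n2-n5 14] → take n1-n8 (3); add n8.
Step 5: frontier [n2-n5 14, n5-n8 12] → take n5-n8 (12); add n5.
Vertex order: n2, n1, n3, n6, n8, n5. The 5th vertex is n8.

n8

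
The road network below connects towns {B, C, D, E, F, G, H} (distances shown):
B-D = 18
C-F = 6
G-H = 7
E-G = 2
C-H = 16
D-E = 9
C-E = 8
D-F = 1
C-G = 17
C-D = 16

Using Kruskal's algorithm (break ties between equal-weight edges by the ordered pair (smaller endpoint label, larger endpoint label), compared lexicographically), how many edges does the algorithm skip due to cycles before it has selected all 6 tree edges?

4

Sort edges by weight, then run Kruskal:
D-F (1): add. Components now {B} {C} {D,F} {E} {G} {H}
E-G (2): add. Components now {B} {C} {D,F} {E,G} {H}
C-F (6): add. Components now {B} {C,D,F} {E,G} {H}
G-H (7): add. Components now {B} {C,D,F} {E,G,H}
C-E (8): add. Components now {B} {C,D,E,F,G,H}
D-E (9): skip — D and E already connected.
C-D (16): skip — C and D already connected.
C-H (16): skip — C and H already connected.
C-G (17): skip — C and G already connected.
B-D (18): add. Components now {B,C,D,E,F,G,H}
Edges rejected before the tree was complete: 4.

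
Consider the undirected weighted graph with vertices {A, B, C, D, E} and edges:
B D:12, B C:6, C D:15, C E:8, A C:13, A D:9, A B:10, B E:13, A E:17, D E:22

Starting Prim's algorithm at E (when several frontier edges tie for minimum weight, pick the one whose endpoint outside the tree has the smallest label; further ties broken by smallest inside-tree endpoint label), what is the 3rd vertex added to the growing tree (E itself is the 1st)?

Prim, starting at E.
Step 1: cheapest edge leaving the tree is C E (8); add C.
Step 2: cheapest edge leaving the tree is B C (6); add B.
Step 3: cheapest edge leaving the tree is A B (10); add A.
Step 4: cheapest edge leaving the tree is A D (9); add D.
Vertex order: E, C, B, A, D. The 3rd vertex is B.

B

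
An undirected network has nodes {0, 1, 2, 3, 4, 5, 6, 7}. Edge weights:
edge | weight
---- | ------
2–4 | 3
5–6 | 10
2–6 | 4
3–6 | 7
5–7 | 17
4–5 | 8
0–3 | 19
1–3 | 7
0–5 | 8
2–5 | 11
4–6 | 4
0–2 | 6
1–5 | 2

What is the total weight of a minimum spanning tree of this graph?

46

Prim, starting at 6.
Step 1: cheapest edge leaving the tree is 2–6 (4); add 2.
Step 2: cheapest edge leaving the tree is 2–4 (3); add 4.
Step 3: cheapest edge leaving the tree is 0–2 (6); add 0.
Step 4: cheapest edge leaving the tree is 3–6 (7); add 3.
Step 5: cheapest edge leaving the tree is 1–3 (7); add 1.
Step 6: cheapest edge leaving the tree is 1–5 (2); add 5.
Step 7: cheapest edge leaving the tree is 5–7 (17); add 7.
MST edges: 2–6, 2–4, 0–2, 3–6, 1–3, 1–5, 5–7; total weight 4+3+6+7+7+2+17 = 46.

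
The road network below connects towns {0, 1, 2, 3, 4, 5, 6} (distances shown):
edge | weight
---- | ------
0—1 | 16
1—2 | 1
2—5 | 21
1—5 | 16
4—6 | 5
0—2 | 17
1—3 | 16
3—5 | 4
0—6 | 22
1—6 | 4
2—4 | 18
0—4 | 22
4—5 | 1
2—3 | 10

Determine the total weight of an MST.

31

Kruskal: consider edges lightest-first.
1—2 (1): add. Components now {0} {1,2} {3} {4} {5} {6}
4—5 (1): add. Components now {0} {1,2} {3} {4,5} {6}
1—6 (4): add. Components now {0} {1,2,6} {3} {4,5}
3—5 (4): add. Components now {0} {1,2,6} {3,4,5}
4—6 (5): add. Components now {0} {1,2,3,4,5,6}
2—3 (10): skip — 2 and 3 already connected.
0—1 (16): add. Components now {0,1,2,3,4,5,6}
MST edges: 1—2, 4—5, 1—6, 3—5, 4—6, 0—1; total weight 1+1+4+4+5+16 = 31.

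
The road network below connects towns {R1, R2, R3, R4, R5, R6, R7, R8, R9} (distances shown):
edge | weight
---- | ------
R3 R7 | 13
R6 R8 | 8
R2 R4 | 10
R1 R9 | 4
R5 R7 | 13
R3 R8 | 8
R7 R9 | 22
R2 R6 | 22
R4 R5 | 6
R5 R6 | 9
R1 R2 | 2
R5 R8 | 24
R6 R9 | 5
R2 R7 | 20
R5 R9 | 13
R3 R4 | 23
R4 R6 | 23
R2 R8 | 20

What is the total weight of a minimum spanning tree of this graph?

Prim's algorithm from R7:
Step 1: cheapest edge leaving the tree is R3 R7 (13); add R3.
Step 2: cheapest edge leaving the tree is R3 R8 (8); add R8.
Step 3: cheapest edge leaving the tree is R6 R8 (8); add R6.
Step 4: cheapest edge leaving the tree is R6 R9 (5); add R9.
Step 5: cheapest edge leaving the tree is R1 R9 (4); add R1.
Step 6: cheapest edge leaving the tree is R1 R2 (2); add R2.
Step 7: cheapest edge leaving the tree is R5 R6 (9); add R5.
Step 8: cheapest edge leaving the tree is R4 R5 (6); add R4.
MST edges: R3 R7, R3 R8, R6 R8, R6 R9, R1 R9, R1 R2, R5 R6, R4 R5; total weight 13+8+8+5+4+2+9+6 = 55.

55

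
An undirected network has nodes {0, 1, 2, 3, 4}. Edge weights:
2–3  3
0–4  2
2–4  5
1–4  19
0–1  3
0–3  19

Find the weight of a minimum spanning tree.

Sort edges by weight, then run Kruskal:
0–4 (2): add — endpoints in different components.
0–1 (3): add — endpoints in different components.
2–3 (3): add — endpoints in different components.
2–4 (5): add — endpoints in different components.
MST edges: 0–4, 0–1, 2–3, 2–4; total weight 2+3+3+5 = 13.

13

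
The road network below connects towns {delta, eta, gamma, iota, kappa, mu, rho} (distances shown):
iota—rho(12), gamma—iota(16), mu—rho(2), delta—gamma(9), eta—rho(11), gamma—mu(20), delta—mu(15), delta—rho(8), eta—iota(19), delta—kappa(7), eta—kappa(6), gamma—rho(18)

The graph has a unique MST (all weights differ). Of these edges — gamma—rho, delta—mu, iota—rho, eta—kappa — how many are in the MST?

Sort edges by weight, then run Kruskal:
mu—rho (2): add — endpoints in different components.
eta—kappa (6): add — endpoints in different components.
delta—kappa (7): add — endpoints in different components.
delta—rho (8): add — endpoints in different components.
delta—gamma (9): add — endpoints in different components.
eta—rho (11): skip — eta and rho already connected.
iota—rho (12): add — endpoints in different components.
MST edge set: {mu—rho, eta—kappa, delta—kappa, delta—rho, delta—gamma, iota—rho}.
Of the listed edges, {iota—rho, eta—kappa} are in the MST → 2.

2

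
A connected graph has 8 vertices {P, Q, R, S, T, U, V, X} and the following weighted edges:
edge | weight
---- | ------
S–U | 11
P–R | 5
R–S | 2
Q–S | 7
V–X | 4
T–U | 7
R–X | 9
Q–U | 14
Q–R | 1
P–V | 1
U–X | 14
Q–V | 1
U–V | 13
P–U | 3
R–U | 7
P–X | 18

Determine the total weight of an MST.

Sort edges by weight, then run Kruskal:
P–V (1): add — endpoints in different components.
Q–R (1): add — endpoints in different components.
Q–V (1): add — endpoints in different components.
R–S (2): add — endpoints in different components.
P–U (3): add — endpoints in different components.
V–X (4): add — endpoints in different components.
P–R (5): skip — R and P already connected.
Q–S (7): skip — S and Q already connected.
R–U (7): skip — U and R already connected.
T–U (7): add — endpoints in different components.
MST edges: P–V, Q–R, Q–V, R–S, P–U, V–X, T–U; total weight 1+1+1+2+3+4+7 = 19.

19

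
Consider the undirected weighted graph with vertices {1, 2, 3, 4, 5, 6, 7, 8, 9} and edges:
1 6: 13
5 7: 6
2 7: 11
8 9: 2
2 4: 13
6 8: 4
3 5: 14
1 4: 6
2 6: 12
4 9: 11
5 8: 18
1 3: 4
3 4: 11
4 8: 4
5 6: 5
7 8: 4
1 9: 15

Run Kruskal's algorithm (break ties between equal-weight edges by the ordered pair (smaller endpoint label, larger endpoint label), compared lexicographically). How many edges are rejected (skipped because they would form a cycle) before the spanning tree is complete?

Sort edges by weight, then run Kruskal:
8 9 (2): add — endpoints in different components.
1 3 (4): add — endpoints in different components.
4 8 (4): add — endpoints in different components.
6 8 (4): add — endpoints in different components.
7 8 (4): add — endpoints in different components.
5 6 (5): add — endpoints in different components.
1 4 (6): add — endpoints in different components.
5 7 (6): skip — 5 and 7 already connected.
2 7 (11): add — endpoints in different components.
Edges rejected before the tree was complete: 1.

1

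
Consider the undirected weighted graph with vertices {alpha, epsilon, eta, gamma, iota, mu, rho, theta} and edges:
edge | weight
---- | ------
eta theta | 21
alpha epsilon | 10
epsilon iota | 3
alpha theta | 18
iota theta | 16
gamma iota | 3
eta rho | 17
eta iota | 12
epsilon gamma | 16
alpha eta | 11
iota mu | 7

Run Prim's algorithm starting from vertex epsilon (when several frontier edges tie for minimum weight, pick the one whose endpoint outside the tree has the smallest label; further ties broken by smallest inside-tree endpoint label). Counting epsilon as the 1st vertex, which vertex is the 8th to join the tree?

Grow the tree from epsilon using Prim:
Step 1: frontier [epsilon iota 3, alpha epsilon 10, epsilon gamma 16] → take epsilon iota (3); add iota.
Step 2: frontier [alpha epsilon 10, epsilon gamma 16, gamma iota 3, iota mu 7, eta iota 12, iota theta 16] → take gamma iota (3); add gamma.
Step 3: frontier [alpha epsilon 10, iota mu 7, eta iota 12, iota theta 16] → take iota mu (7); add mu.
Step 4: frontier [alpha epsilon 10, eta iota 12, iota theta 16] → take alpha epsilon (10); add alpha.
Step 5: frontier [alpha eta 11, alpha theta 18, eta iota 12, iota theta 16] → take alpha eta (11); add eta.
Step 6: frontier [alpha theta 18, eta rho 17, eta theta 21, iota theta 16] → take iota theta (16); add theta.
Step 7: frontier [eta rho 17] → take eta rho (17); add rho.
Vertex order: epsilon, iota, gamma, mu, alpha, eta, theta, rho. The 8th vertex is rho.

rho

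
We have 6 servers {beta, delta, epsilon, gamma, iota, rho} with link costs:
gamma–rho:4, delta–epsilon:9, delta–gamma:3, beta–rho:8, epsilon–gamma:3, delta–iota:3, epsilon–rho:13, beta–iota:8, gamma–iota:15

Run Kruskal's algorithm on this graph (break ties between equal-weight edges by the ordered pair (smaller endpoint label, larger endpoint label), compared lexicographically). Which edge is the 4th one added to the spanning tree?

Kruskal's algorithm — process edges by increasing weight (ties by edge label):
delta–gamma (3): add. Components now {rho} {epsilon} {iota} {delta,gamma} {beta}
delta–iota (3): add. Components now {rho} {epsilon} {delta,gamma,iota} {beta}
epsilon–gamma (3): add. Components now {rho} {delta,epsilon,gamma,iota} {beta}
gamma–rho (4): add. Components now {delta,epsilon,gamma,iota,rho} {beta}
beta–iota (8): add. Components now {beta,delta,epsilon,gamma,iota,rho}
The 4th edge added is gamma–rho.

gamma-rho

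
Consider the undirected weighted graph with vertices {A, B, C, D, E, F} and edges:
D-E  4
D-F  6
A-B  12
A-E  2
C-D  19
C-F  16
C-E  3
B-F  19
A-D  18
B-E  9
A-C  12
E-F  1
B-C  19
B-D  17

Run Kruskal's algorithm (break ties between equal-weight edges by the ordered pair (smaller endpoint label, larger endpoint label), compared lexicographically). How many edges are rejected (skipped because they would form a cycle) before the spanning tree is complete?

1

Kruskal's algorithm — process edges by increasing weight (ties by edge label):
E-F (1): add. Components now {A} {B} {C} {D} {E,F}
A-E (2): add. Components now {A,E,F} {B} {C} {D}
C-E (3): add. Components now {A,C,E,F} {B} {D}
D-E (4): add. Components now {A,C,D,E,F} {B}
D-F (6): skip — D and F already connected.
B-E (9): add. Components now {A,B,C,D,E,F}
Edges rejected before the tree was complete: 1.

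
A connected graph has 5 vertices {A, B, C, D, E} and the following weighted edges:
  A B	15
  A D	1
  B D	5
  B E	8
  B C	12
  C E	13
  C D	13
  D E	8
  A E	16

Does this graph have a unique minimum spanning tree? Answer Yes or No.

No

Kruskal's algorithm — process edges by increasing weight (ties by edge label):
A D (1): add — endpoints in different components.
B D (5): add — endpoints in different components.
B E (8): add — endpoints in different components.
D E (8): skip — D and E already connected.
B C (12): add — endpoints in different components.
Non-tree edge D E has weight 8, equal to the heaviest edge on its tree cycle — swapping gives another MST of the same weight. Not unique.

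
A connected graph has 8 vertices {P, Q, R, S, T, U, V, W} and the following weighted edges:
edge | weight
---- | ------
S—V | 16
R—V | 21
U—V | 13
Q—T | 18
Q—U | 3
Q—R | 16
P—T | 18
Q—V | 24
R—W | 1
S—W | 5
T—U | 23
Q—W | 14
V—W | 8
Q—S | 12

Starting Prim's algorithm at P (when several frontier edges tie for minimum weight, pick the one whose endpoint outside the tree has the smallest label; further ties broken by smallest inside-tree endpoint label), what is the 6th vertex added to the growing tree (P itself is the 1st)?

Prim, starting at P.
Step 1: cheapest edge leaving the tree is P—T (18); add T.
Step 2: cheapest edge leaving the tree is Q—T (18); add Q.
Step 3: cheapest edge leaving the tree is Q—U (3); add U.
Step 4: cheapest edge leaving the tree is Q—S (12); add S.
Step 5: cheapest edge leaving the tree is S—W (5); add W.
Step 6: cheapest edge leaving the tree is R—W (1); add R.
Step 7: cheapest edge leaving the tree is V—W (8); add V.
Vertex order: P, T, Q, U, S, W, R, V. The 6th vertex is W.

W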